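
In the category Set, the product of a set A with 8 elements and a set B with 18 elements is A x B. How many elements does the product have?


In Set, the product A x B is the Cartesian product.
By the universal property, |A x B| = |A| * |B|.
|A x B| = 8 * 18 = 144

144


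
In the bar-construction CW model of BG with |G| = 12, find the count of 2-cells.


In the bar-construction CW model of BG, the n-cells are indexed by
n-tuples [g_1|...|g_n] of non-identity elements of G (degenerate
simplices with some g_i = e do not contribute cells), so there are
(|G| - 1)^n n-cells.
For dim = 2 with |G| = 12:
cells = (12 - 1)^2 = 11^2 = 121

121


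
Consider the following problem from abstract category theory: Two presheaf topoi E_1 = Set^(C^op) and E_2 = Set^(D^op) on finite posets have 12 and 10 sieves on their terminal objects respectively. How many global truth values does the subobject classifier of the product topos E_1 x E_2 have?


In a product of presheaf topoi E_1 x E_2, the subobject classifier
is Omega = Omega_1 x Omega_2 (componentwise), so
|Omega(top)| = |Omega_1(top_1)| * |Omega_2(top_2)|.
= 12 * 10 = 120.

120


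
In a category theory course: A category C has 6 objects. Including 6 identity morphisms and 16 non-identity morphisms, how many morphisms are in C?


Each object has an identity morphism, giving 6 identities.
Adding the 16 non-identity morphisms:
Total = 6 + 16 = 22

22


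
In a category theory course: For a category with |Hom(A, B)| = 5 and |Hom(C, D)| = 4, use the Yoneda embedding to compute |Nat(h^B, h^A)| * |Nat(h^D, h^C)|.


By the Yoneda lemma, Nat(h^B, h^A) is isomorphic to Hom(A, B),
so |Nat(h^B, h^A)| = |Hom(A, B)| and |Nat(h^D, h^C)| = |Hom(C, D)|.
|Hom(A, B)| = 5, |Hom(C, D)| = 4.
|Nat(h^B, h^A) x Nat(h^D, h^C)| = 5 * 4 = 20

20


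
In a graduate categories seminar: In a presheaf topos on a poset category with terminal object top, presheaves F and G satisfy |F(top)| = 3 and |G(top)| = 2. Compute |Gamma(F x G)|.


Global sections of a presheaf on a poset with terminal top satisfy
Gamma(H) ~ H(top). Presheaves admit pointwise products, so
(F x G)(top) = F(top) x G(top) (Cartesian product).
|Gamma(F x G)| = |F(top)| * |G(top)| = 3 * 2 = 6.

6


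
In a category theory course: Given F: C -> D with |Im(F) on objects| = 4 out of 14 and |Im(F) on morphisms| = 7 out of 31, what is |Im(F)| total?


The image of F consists of distinct objects and distinct morphisms.
|Im(F)| on objects = 4
|Im(F)| on morphisms = 7
Total image cardinality = 4 + 7 = 11

11


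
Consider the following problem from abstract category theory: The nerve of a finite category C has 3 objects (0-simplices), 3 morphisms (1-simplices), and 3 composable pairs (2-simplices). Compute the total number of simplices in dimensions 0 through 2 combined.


The 2-skeleton of the nerve N(C) consists of simplices in dimensions 0, 1, 2:
  |N(C)_0| = 3 (objects)
  |N(C)_1| = 3 (morphisms)
  |N(C)_2| = 3 (composable pairs)
Total = 3 + 3 + 3 = 9

9


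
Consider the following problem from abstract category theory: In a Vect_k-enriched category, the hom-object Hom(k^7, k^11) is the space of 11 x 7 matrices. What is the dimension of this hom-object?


In Vect-enriched categories, Hom(k^n, k^m) is the space of m x n matrices.
dim(Hom(k^7, k^11)) = 11 * 7 = 77

77


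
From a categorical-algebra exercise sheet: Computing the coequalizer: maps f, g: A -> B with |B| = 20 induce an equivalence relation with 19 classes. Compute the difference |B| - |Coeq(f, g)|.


The coequalizer Coeq(f, g) = B / ~ has one element per equivalence class.
|B| = 20, |Coeq(f, g)| = 19.
|B| - |Coeq(f, g)| = 20 - 19 = 1.

1


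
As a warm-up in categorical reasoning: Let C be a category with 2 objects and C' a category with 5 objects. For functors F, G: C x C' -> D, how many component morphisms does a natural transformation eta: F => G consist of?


A natural transformation eta: F => G assigns one component morphism per
object of the domain category.
The domain is the product category C x C', so
|Ob(C x C')| = |Ob(C)| * |Ob(C')| = 2 * 5 = 10.
Therefore eta has 10 component morphisms.

10


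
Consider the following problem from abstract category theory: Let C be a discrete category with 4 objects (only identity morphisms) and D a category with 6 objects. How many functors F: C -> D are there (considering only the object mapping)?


A functor from a discrete category C to D is determined by
where each object maps. Each of the 4 objects of C can map
to any of the 6 objects of D independently.
Number of functors = 6^4 = 1296

1296


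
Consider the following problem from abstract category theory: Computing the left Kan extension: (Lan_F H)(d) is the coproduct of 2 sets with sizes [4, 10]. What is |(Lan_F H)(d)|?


Pointwise, the left Kan extension (Lan_F H)(d) is the colimit, indexed
by the comma category (F downarrow d), of H composed with the
projection (F downarrow d) -> C. Here that colimit is given
as a coproduct (disjoint union) of sets, so its cardinality is the
sum of the sizes of the summands.
Coproduct of sets with sizes: 4 + 10
= 14

14


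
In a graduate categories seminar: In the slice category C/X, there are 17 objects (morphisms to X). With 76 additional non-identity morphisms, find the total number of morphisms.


In the slice category C/X, objects are morphisms to X.
Identity morphisms: 17 (one per object of C/X).
Non-identity morphisms: 76.
Total = 17 + 76 = 93

93


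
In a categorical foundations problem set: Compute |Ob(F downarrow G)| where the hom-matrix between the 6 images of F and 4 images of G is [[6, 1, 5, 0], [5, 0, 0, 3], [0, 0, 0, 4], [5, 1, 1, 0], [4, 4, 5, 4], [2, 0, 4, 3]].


Objects of (F downarrow G) are triples (a, b, h: F(a)->G(b)).
The count equals the sum of all entries in the hom-matrix.
sum(row 0) = 12
sum(row 1) = 8
sum(row 2) = 4
sum(row 3) = 7
sum(row 4) = 17
sum(row 5) = 9
Grand total = 57

57


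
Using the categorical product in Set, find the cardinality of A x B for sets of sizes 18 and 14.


In Set, the product A x B is the Cartesian product.
By the universal property, |A x B| = |A| * |B|.
|A x B| = 18 * 14 = 252

252


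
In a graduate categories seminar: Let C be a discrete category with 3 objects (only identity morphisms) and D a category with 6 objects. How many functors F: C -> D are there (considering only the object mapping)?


A functor from a discrete category C to D is determined by
where each object maps. Each of the 3 objects of C can map
to any of the 6 objects of D independently.
Number of functors = 6^3 = 216

216


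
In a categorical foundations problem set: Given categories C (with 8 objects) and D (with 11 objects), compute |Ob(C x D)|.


The product category C x D has objects that are pairs (c, d).
Number of pairs = |Ob(C)| * |Ob(D)| = 8 * 11 = 88

88


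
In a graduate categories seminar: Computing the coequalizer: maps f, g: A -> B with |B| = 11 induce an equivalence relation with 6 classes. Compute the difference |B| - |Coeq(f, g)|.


The coequalizer Coeq(f, g) = B / ~ has one element per equivalence class.
|B| = 11, |Coeq(f, g)| = 6.
|B| - |Coeq(f, g)| = 11 - 6 = 5.

5


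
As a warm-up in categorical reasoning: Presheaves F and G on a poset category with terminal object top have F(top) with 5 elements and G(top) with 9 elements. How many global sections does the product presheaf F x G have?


Global sections of a presheaf on a poset with terminal top satisfy
Gamma(H) ~ H(top). Presheaves admit pointwise products, so
(F x G)(top) = F(top) x G(top) (Cartesian product).
|Gamma(F x G)| = |F(top)| * |G(top)| = 5 * 9 = 45.

45


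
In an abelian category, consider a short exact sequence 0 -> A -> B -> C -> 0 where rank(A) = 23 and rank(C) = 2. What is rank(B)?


For a short exact sequence 0 -> A -> B -> C -> 0,
rank is additive: rank(B) = rank(A) + rank(C).
rank(B) = 23 + 2 = 25

25


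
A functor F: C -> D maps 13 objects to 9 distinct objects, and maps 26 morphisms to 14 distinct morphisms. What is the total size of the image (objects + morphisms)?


The image of F consists of distinct objects and distinct morphisms.
|Im(F)| on objects = 9
|Im(F)| on morphisms = 14
Total image cardinality = 9 + 14 = 23

23


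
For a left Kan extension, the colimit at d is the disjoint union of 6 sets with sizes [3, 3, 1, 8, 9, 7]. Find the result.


Pointwise, the left Kan extension (Lan_F H)(d) is the colimit, indexed
by the comma category (F downarrow d), of H composed with the
projection (F downarrow d) -> C. Here that colimit is given
as a coproduct (disjoint union) of sets, so its cardinality is the
sum of the sizes of the summands.
Coproduct of sets with sizes: 3 + 3 + 1 + 8 + 9 + 7
= 31

31


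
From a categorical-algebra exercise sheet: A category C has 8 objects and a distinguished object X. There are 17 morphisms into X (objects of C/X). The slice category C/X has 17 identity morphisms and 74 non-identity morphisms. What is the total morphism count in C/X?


In the slice category C/X, objects are morphisms to X.
Identity morphisms: 17 (one per object of C/X).
Non-identity morphisms: 74.
Total = 17 + 74 = 91

91


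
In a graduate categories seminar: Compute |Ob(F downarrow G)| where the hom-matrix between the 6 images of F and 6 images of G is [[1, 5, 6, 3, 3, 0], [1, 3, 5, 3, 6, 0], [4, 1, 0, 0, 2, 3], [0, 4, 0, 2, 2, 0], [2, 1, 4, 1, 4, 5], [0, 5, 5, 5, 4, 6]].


Objects of (F downarrow G) are triples (a, b, h: F(a)->G(b)).
The count equals the sum of all entries in the hom-matrix.
sum(row 0) = 18
sum(row 1) = 18
sum(row 2) = 10
sum(row 3) = 8
sum(row 4) = 17
sum(row 5) = 25
Grand total = 96

96


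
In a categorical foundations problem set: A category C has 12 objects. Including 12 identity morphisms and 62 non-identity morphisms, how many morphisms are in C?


Each object has an identity morphism, giving 12 identities.
Adding the 62 non-identity morphisms:
Total = 12 + 62 = 74

74


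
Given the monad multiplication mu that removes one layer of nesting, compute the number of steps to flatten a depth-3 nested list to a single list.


Each application of mu: T^2 -> T removes one layer of nesting.
Starting at depth 3 (i.e., T^3(X)), we need to reach T(X).
Number of mu applications = 3 - 1 = 2

2


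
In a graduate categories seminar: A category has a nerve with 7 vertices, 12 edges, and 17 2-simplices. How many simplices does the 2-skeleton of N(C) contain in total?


The 2-skeleton of the nerve N(C) consists of simplices in dimensions 0, 1, 2:
  |N(C)_0| = 7 (objects)
  |N(C)_1| = 12 (morphisms)
  |N(C)_2| = 17 (composable pairs)
Total = 7 + 12 + 17 = 36

36


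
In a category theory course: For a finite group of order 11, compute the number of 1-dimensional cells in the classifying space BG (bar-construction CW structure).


In the bar-construction CW model of BG, the n-cells are indexed by
n-tuples [g_1|...|g_n] of non-identity elements of G (degenerate
simplices with some g_i = e do not contribute cells), so there are
(|G| - 1)^n n-cells.
For dim = 1 with |G| = 11:
cells = (11 - 1)^1 = 10^1 = 10

10


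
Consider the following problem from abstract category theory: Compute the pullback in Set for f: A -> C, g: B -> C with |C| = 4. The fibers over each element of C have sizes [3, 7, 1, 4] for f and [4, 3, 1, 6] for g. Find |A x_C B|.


The pullback A x_C B consists of pairs (a, b) with f(a) = g(b).
For each element c in C, the fiber product has |f^-1(c)| * |g^-1(c)| elements.
Summing over C: 3 * 4 + 7 * 3 + 1 * 1 + 4 * 6
= 12 + 21 + 1 + 24 = 58

58


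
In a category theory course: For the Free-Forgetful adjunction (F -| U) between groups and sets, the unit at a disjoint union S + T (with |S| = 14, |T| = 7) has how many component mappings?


The unit eta_X: X -> U(F(X)) of the Free-Forgetful adjunction
maps each element of X to a generator of F(X). For X = S + T (disjoint
union in Set), |S + T| = |S| + |T|.
Total mappings = 14 + 7 = 21.

21


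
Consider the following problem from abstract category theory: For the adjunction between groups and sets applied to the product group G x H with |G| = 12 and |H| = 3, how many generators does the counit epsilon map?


The counit epsilon_K: F(U(K)) -> K of the Free-Forgetful adjunction
maps |K| generators of F(U(K)) into K. For K = G x H (the product group),
|G x H| = |G| * |H|.
Total generators mapped = 12 * 3 = 36.

36


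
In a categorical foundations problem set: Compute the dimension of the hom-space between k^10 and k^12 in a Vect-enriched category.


In Vect-enriched categories, Hom(k^n, k^m) is the space of m x n matrices.
dim(Hom(k^10, k^12)) = 12 * 10 = 120

120


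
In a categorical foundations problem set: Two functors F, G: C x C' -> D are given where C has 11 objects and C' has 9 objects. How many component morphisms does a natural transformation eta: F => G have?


A natural transformation eta: F => G assigns one component morphism per
object of the domain category.
The domain is the product category C x C', so
|Ob(C x C')| = |Ob(C)| * |Ob(C')| = 11 * 9 = 99.
Therefore eta has 99 component morphisms.

99


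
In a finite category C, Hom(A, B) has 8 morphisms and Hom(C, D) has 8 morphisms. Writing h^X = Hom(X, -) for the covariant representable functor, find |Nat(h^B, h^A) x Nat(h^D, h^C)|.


By the Yoneda lemma, Nat(h^B, h^A) is isomorphic to Hom(A, B),
so |Nat(h^B, h^A)| = |Hom(A, B)| and |Nat(h^D, h^C)| = |Hom(C, D)|.
|Hom(A, B)| = 8, |Hom(C, D)| = 8.
|Nat(h^B, h^A) x Nat(h^D, h^C)| = 8 * 8 = 64

64


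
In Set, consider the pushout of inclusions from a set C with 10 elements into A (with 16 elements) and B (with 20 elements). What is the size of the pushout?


The pushout A +_C B identifies the images of C in A and B.
|A +_C B| = |A| + |B| - |C| (for injections).
= 16 + 20 - 10 = 26

26


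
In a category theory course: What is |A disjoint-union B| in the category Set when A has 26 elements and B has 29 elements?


In Set, the coproduct A + B is the disjoint union.
|A + B| = |A| + |B| = 26 + 29 = 55

55


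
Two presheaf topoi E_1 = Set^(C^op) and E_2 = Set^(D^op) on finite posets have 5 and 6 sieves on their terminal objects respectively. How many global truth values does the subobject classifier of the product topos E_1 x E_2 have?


In a product of presheaf topoi E_1 x E_2, the subobject classifier
is Omega = Omega_1 x Omega_2 (componentwise), so
|Omega(top)| = |Omega_1(top_1)| * |Omega_2(top_2)|.
= 5 * 6 = 30.

30


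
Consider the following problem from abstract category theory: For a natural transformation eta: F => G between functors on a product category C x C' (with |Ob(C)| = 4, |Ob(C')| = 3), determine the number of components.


A natural transformation eta: F => G assigns one component morphism per
object of the domain category.
The domain is the product category C x C', so
|Ob(C x C')| = |Ob(C)| * |Ob(C')| = 4 * 3 = 12.
Therefore eta has 12 component morphisms.

12


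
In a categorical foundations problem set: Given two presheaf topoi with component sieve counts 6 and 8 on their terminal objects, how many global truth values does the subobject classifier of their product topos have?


In a product of presheaf topoi E_1 x E_2, the subobject classifier
is Omega = Omega_1 x Omega_2 (componentwise), so
|Omega(top)| = |Omega_1(top_1)| * |Omega_2(top_2)|.
= 6 * 8 = 48.

48


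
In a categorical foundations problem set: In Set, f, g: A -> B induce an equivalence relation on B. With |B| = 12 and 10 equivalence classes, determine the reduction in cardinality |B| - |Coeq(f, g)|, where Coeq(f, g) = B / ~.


The coequalizer Coeq(f, g) = B / ~ has one element per equivalence class.
|B| = 12, |Coeq(f, g)| = 10.
|B| - |Coeq(f, g)| = 12 - 10 = 2.

2


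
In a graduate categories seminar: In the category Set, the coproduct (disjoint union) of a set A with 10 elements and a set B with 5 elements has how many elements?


In Set, the coproduct A + B is the disjoint union.
|A + B| = |A| + |B| = 10 + 5 = 15

15


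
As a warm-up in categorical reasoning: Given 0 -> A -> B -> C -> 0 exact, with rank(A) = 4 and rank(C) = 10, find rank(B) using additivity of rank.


For a short exact sequence 0 -> A -> B -> C -> 0,
rank is additive: rank(B) = rank(A) + rank(C).
rank(B) = 4 + 10 = 14

14


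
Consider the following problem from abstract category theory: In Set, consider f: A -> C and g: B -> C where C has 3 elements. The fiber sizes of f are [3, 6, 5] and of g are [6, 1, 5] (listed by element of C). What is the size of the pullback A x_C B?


The pullback A x_C B consists of pairs (a, b) with f(a) = g(b).
For each element c in C, the fiber product has |f^-1(c)| * |g^-1(c)| elements.
Summing over C: 3 * 6 + 6 * 1 + 5 * 5
= 18 + 6 + 25 = 49

49


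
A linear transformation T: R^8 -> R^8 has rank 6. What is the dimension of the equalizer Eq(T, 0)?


The equalizer of f and the zero map is ker(f).
By the rank-nullity theorem: dim(ker(f)) = dim(domain) - rank(f).
dim(ker(f)) = 8 - 6 = 2

2


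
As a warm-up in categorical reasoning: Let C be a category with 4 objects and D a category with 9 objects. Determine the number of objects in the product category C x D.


The product category C x D has objects that are pairs (c, d).
Number of pairs = |Ob(C)| * |Ob(D)| = 4 * 9 = 36

36


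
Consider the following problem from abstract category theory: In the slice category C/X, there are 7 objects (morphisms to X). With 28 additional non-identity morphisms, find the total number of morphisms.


In the slice category C/X, objects are morphisms to X.
Identity morphisms: 7 (one per object of C/X).
Non-identity morphisms: 28.
Total = 7 + 28 = 35

35


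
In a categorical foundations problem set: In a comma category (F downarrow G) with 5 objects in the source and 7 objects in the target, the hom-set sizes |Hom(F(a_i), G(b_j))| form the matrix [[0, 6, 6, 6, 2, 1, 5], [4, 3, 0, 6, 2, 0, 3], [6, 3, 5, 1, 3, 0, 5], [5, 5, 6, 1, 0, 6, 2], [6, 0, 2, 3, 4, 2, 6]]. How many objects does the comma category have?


Objects of (F downarrow G) are triples (a, b, h: F(a)->G(b)).
The count equals the sum of all entries in the hom-matrix.
sum(row 0) = 26
sum(row 1) = 18
sum(row 2) = 23
sum(row 3) = 25
sum(row 4) = 23
Grand total = 115

115


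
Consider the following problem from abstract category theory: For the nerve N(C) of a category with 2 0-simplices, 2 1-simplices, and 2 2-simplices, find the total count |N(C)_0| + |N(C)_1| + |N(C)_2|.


The 2-skeleton of the nerve N(C) consists of simplices in dimensions 0, 1, 2:
  |N(C)_0| = 2 (objects)
  |N(C)_1| = 2 (morphisms)
  |N(C)_2| = 2 (composable pairs)
Total = 2 + 2 + 2 = 6

6


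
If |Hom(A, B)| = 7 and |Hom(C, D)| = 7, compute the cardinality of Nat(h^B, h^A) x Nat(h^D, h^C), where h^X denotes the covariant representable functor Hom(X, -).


By the Yoneda lemma, Nat(h^B, h^A) is isomorphic to Hom(A, B),
so |Nat(h^B, h^A)| = |Hom(A, B)| and |Nat(h^D, h^C)| = |Hom(C, D)|.
|Hom(A, B)| = 7, |Hom(C, D)| = 7.
|Nat(h^B, h^A) x Nat(h^D, h^C)| = 7 * 7 = 49

49


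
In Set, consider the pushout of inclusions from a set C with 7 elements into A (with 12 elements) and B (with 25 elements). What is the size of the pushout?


The pushout A +_C B identifies the images of C in A and B.
|A +_C B| = |A| + |B| - |C| (for injections).
= 12 + 25 - 7 = 30

30


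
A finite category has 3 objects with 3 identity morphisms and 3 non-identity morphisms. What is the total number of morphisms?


Each object has an identity morphism, giving 3 identities.
Adding the 3 non-identity morphisms:
Total = 3 + 3 = 6

6


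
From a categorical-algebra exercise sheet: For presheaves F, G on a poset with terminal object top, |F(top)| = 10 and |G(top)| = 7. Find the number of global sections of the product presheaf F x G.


Global sections of a presheaf on a poset with terminal top satisfy
Gamma(H) ~ H(top). Presheaves admit pointwise products, so
(F x G)(top) = F(top) x G(top) (Cartesian product).
|Gamma(F x G)| = |F(top)| * |G(top)| = 10 * 7 = 70.

70


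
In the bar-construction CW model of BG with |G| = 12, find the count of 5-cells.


In the bar-construction CW model of BG, the n-cells are indexed by
n-tuples [g_1|...|g_n] of non-identity elements of G (degenerate
simplices with some g_i = e do not contribute cells), so there are
(|G| - 1)^n n-cells.
For dim = 5 with |G| = 12:
cells = (12 - 1)^5 = 11^5 = 161051

161051


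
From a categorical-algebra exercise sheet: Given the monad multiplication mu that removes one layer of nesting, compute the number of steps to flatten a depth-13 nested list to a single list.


Each application of mu: T^2 -> T removes one layer of nesting.
Starting at depth 13 (i.e., T^13(X)), we need to reach T(X).
Number of mu applications = 13 - 1 = 12

12


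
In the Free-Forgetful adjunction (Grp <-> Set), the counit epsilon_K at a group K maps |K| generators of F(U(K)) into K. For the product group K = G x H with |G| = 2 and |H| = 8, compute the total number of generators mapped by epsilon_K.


The counit epsilon_K: F(U(K)) -> K of the Free-Forgetful adjunction
maps |K| generators of F(U(K)) into K. For K = G x H (the product group),
|G x H| = |G| * |H|.
Total generators mapped = 2 * 8 = 16.

16


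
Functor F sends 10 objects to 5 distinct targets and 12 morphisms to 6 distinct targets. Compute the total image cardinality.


The image of F consists of distinct objects and distinct morphisms.
|Im(F)| on objects = 5
|Im(F)| on morphisms = 6
Total image cardinality = 5 + 6 = 11

11


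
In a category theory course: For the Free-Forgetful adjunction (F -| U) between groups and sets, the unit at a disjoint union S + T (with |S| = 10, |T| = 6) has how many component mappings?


The unit eta_X: X -> U(F(X)) of the Free-Forgetful adjunction
maps each element of X to a generator of F(X). For X = S + T (disjoint
union in Set), |S + T| = |S| + |T|.
Total mappings = 10 + 6 = 16.

16


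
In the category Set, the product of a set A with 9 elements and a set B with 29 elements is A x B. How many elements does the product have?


In Set, the product A x B is the Cartesian product.
By the universal property, |A x B| = |A| * |B|.
|A x B| = 9 * 29 = 261

261


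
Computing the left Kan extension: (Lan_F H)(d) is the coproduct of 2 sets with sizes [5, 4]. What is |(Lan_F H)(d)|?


Pointwise, the left Kan extension (Lan_F H)(d) is the colimit, indexed
by the comma category (F downarrow d), of H composed with the
projection (F downarrow d) -> C. Here that colimit is given
as a coproduct (disjoint union) of sets, so its cardinality is the
sum of the sizes of the summands.
Coproduct of sets with sizes: 5 + 4
= 9

9


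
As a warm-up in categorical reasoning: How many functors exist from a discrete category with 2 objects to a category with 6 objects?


A functor from a discrete category C to D is determined by
where each object maps. Each of the 2 objects of C can map
to any of the 6 objects of D independently.
Number of functors = 6^2 = 36

36


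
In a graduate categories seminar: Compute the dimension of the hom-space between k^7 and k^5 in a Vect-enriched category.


In Vect-enriched categories, Hom(k^n, k^m) is the space of m x n matrices.
dim(Hom(k^7, k^5)) = 5 * 7 = 35

35


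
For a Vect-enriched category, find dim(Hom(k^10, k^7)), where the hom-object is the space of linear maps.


In Vect-enriched categories, Hom(k^n, k^m) is the space of m x n matrices.
dim(Hom(k^10, k^7)) = 7 * 10 = 70

70


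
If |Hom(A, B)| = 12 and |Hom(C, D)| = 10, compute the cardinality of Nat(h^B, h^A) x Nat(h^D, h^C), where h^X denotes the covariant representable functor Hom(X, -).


By the Yoneda lemma, Nat(h^B, h^A) is isomorphic to Hom(A, B),
so |Nat(h^B, h^A)| = |Hom(A, B)| and |Nat(h^D, h^C)| = |Hom(C, D)|.
|Hom(A, B)| = 12, |Hom(C, D)| = 10.
|Nat(h^B, h^A) x Nat(h^D, h^C)| = 12 * 10 = 120

120


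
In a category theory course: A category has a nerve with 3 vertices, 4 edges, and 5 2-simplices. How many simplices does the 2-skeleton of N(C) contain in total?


The 2-skeleton of the nerve N(C) consists of simplices in dimensions 0, 1, 2:
  |N(C)_0| = 3 (objects)
  |N(C)_1| = 4 (morphisms)
  |N(C)_2| = 5 (composable pairs)
Total = 3 + 4 + 5 = 12

12


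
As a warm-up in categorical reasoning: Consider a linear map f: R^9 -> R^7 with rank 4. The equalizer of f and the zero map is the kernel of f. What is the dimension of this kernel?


The equalizer of f and the zero map is ker(f).
By the rank-nullity theorem: dim(ker(f)) = dim(domain) - rank(f).
dim(ker(f)) = 9 - 4 = 5

5


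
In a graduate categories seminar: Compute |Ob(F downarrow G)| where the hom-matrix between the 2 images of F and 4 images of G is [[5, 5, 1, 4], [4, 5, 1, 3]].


Objects of (F downarrow G) are triples (a, b, h: F(a)->G(b)).
The count equals the sum of all entries in the hom-matrix.
sum(row 0) = 15
sum(row 1) = 13
Grand total = 28

28


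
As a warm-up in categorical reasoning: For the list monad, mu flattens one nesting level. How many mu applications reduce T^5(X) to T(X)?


Each application of mu: T^2 -> T removes one layer of nesting.
Starting at depth 5 (i.e., T^5(X)), we need to reach T(X).
Number of mu applications = 5 - 1 = 4

4


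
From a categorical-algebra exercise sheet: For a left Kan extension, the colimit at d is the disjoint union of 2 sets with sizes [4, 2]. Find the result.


Pointwise, the left Kan extension (Lan_F H)(d) is the colimit, indexed
by the comma category (F downarrow d), of H composed with the
projection (F downarrow d) -> C. Here that colimit is given
as a coproduct (disjoint union) of sets, so its cardinality is the
sum of the sizes of the summands.
Coproduct of sets with sizes: 4 + 2
= 6

6


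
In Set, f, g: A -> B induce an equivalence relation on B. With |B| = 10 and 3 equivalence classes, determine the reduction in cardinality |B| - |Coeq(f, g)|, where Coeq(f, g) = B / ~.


The coequalizer Coeq(f, g) = B / ~ has one element per equivalence class.
|B| = 10, |Coeq(f, g)| = 3.
|B| - |Coeq(f, g)| = 10 - 3 = 7.

7


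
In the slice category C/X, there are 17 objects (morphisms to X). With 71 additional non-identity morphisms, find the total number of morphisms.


In the slice category C/X, objects are morphisms to X.
Identity morphisms: 17 (one per object of C/X).
Non-identity morphisms: 71.
Total = 17 + 71 = 88

88


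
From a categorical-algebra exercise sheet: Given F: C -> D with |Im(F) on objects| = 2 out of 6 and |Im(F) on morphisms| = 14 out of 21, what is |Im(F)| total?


The image of F consists of distinct objects and distinct morphisms.
|Im(F)| on objects = 2
|Im(F)| on morphisms = 14
Total image cardinality = 2 + 14 = 16

16


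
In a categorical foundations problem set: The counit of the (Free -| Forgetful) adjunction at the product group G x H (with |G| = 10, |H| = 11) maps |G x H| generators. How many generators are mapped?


The counit epsilon_K: F(U(K)) -> K of the Free-Forgetful adjunction
maps |K| generators of F(U(K)) into K. For K = G x H (the product group),
|G x H| = |G| * |H|.
Total generators mapped = 10 * 11 = 110.

110


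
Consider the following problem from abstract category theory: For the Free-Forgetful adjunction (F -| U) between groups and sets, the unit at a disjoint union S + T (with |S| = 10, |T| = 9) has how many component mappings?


The unit eta_X: X -> U(F(X)) of the Free-Forgetful adjunction
maps each element of X to a generator of F(X). For X = S + T (disjoint
union in Set), |S + T| = |S| + |T|.
Total mappings = 10 + 9 = 19.

19


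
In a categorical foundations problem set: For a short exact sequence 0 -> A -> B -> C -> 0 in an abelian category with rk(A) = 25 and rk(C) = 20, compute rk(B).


For a short exact sequence 0 -> A -> B -> C -> 0,
rank is additive: rank(B) = rank(A) + rank(C).
rank(B) = 25 + 20 = 45

45


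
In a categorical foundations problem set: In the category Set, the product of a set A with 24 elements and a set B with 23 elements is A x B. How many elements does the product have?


In Set, the product A x B is the Cartesian product.
By the universal property, |A x B| = |A| * |B|.
|A x B| = 24 * 23 = 552

552


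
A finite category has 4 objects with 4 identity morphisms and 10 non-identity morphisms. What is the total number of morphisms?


Each object has an identity morphism, giving 4 identities.
Adding the 10 non-identity morphisms:
Total = 4 + 10 = 14

14


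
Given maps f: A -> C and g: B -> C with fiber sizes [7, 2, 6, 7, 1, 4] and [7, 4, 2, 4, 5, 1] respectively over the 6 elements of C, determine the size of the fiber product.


The pullback A x_C B consists of pairs (a, b) with f(a) = g(b).
For each element c in C, the fiber product has |f^-1(c)| * |g^-1(c)| elements.
Summing over C: 7 * 7 + 2 * 4 + 6 * 2 + 7 * 4 + 1 * 5 + 4 * 1
= 49 + 8 + 12 + 28 + 5 + 4 = 106

106


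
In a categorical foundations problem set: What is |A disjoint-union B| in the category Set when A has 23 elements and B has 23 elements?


In Set, the coproduct A + B is the disjoint union.
|A + B| = |A| + |B| = 23 + 23 = 46

46


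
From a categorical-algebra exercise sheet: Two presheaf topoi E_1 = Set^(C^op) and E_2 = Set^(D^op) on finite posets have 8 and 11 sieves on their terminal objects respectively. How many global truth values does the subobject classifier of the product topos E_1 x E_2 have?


In a product of presheaf topoi E_1 x E_2, the subobject classifier
is Omega = Omega_1 x Omega_2 (componentwise), so
|Omega(top)| = |Omega_1(top_1)| * |Omega_2(top_2)|.
= 8 * 11 = 88.

88


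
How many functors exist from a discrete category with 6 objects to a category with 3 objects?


A functor from a discrete category C to D is determined by
where each object maps. Each of the 6 objects of C can map
to any of the 3 objects of D independently.
Number of functors = 3^6 = 729

729


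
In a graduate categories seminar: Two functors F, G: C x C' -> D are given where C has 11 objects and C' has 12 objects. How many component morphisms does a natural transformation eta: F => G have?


A natural transformation eta: F => G assigns one component morphism per
object of the domain category.
The domain is the product category C x C', so
|Ob(C x C')| = |Ob(C)| * |Ob(C')| = 11 * 12 = 132.
Therefore eta has 132 component morphisms.

132


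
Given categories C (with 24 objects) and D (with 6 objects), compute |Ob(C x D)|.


The product category C x D has objects that are pairs (c, d).
Number of pairs = |Ob(C)| * |Ob(D)| = 24 * 6 = 144

144


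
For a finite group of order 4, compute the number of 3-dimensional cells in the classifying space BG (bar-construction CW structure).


In the bar-construction CW model of BG, the n-cells are indexed by
n-tuples [g_1|...|g_n] of non-identity elements of G (degenerate
simplices with some g_i = e do not contribute cells), so there are
(|G| - 1)^n n-cells.
For dim = 3 with |G| = 4:
cells = (4 - 1)^3 = 3^3 = 27

27


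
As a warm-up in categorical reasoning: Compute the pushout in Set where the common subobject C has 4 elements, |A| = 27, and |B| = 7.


The pushout A +_C B identifies the images of C in A and B.
|A +_C B| = |A| + |B| - |C| (for injections).
= 27 + 7 - 4 = 30

30


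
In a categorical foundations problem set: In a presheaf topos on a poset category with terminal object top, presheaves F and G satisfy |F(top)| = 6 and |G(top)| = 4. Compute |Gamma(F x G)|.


Global sections of a presheaf on a poset with terminal top satisfy
Gamma(H) ~ H(top). Presheaves admit pointwise products, so
(F x G)(top) = F(top) x G(top) (Cartesian product).
|Gamma(F x G)| = |F(top)| * |G(top)| = 6 * 4 = 24.

24


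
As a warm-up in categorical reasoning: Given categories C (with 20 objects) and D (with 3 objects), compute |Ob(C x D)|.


The product category C x D has objects that are pairs (c, d).
Number of pairs = |Ob(C)| * |Ob(D)| = 20 * 3 = 60

60


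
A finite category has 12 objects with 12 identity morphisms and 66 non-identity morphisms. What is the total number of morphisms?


Each object has an identity morphism, giving 12 identities.
Adding the 66 non-identity morphisms:
Total = 12 + 66 = 78

78


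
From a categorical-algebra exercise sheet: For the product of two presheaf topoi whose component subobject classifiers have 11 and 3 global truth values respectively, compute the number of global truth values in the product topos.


In a product of presheaf topoi E_1 x E_2, the subobject classifier
is Omega = Omega_1 x Omega_2 (componentwise), so
|Omega(top)| = |Omega_1(top_1)| * |Omega_2(top_2)|.
= 11 * 3 = 33.

33


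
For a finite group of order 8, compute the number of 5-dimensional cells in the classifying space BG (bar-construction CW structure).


In the bar-construction CW model of BG, the n-cells are indexed by
n-tuples [g_1|...|g_n] of non-identity elements of G (degenerate
simplices with some g_i = e do not contribute cells), so there are
(|G| - 1)^n n-cells.
For dim = 5 with |G| = 8:
cells = (8 - 1)^5 = 7^5 = 16807

16807


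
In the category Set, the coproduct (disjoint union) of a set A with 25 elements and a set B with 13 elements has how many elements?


In Set, the coproduct A + B is the disjoint union.
|A + B| = |A| + |B| = 25 + 13 = 38

38


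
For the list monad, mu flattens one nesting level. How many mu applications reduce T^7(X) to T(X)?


Each application of mu: T^2 -> T removes one layer of nesting.
Starting at depth 7 (i.e., T^7(X)), we need to reach T(X).
Number of mu applications = 7 - 1 = 6

6


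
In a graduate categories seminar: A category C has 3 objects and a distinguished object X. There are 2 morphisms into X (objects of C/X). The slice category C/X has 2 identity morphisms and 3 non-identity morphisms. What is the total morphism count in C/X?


In the slice category C/X, objects are morphisms to X.
Identity morphisms: 2 (one per object of C/X).
Non-identity morphisms: 3.
Total = 2 + 3 = 5

5


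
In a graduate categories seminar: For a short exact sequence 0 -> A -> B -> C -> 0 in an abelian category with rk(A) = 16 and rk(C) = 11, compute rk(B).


For a short exact sequence 0 -> A -> B -> C -> 0,
rank is additive: rank(B) = rank(A) + rank(C).
rank(B) = 16 + 11 = 27

27


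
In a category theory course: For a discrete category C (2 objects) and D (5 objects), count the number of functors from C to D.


A functor from a discrete category C to D is determined by
where each object maps. Each of the 2 objects of C can map
to any of the 5 objects of D independently.
Number of functors = 5^2 = 25

25


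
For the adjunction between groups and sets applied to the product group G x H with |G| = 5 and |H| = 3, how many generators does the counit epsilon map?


The counit epsilon_K: F(U(K)) -> K of the Free-Forgetful adjunction
maps |K| generators of F(U(K)) into K. For K = G x H (the product group),
|G x H| = |G| * |H|.
Total generators mapped = 5 * 3 = 15.

15


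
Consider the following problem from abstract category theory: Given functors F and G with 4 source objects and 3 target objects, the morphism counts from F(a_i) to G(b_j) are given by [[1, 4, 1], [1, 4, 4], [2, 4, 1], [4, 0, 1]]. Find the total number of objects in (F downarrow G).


Objects of (F downarrow G) are triples (a, b, h: F(a)->G(b)).
The count equals the sum of all entries in the hom-matrix.
sum(row 0) = 6
sum(row 1) = 9
sum(row 2) = 7
sum(row 3) = 5
Grand total = 27

27


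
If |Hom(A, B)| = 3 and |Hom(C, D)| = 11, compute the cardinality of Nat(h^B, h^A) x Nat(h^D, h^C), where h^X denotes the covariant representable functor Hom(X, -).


By the Yoneda lemma, Nat(h^B, h^A) is isomorphic to Hom(A, B),
so |Nat(h^B, h^A)| = |Hom(A, B)| and |Nat(h^D, h^C)| = |Hom(C, D)|.
|Hom(A, B)| = 3, |Hom(C, D)| = 11.
|Nat(h^B, h^A) x Nat(h^D, h^C)| = 3 * 11 = 33

33


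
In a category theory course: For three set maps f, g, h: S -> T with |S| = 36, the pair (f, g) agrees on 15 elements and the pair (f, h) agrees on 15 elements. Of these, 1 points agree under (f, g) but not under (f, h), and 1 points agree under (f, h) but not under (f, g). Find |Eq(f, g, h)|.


Eq(f, g, h) is the triple-agreement set: points in S where all three
maps take the same value. Using inclusion-exclusion on the pairwise data:
Pair (f, g) agrees on 15 points; pair (f, h) on 15 points.
Points agreeing under (f, g) but not (f, h) = 1; under (f, h) but not (f, g) = 1.
Triple-agreement = agreement-in-(f, g) minus points that agree under (f, g) but not (f, h):
|Eq(f, g, h)| = 15 - 1 = 14
(cross-check via (f, h): 15 - 1 = 14.)

14


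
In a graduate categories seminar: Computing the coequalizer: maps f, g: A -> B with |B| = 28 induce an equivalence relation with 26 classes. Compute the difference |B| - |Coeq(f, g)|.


The coequalizer Coeq(f, g) = B / ~ has one element per equivalence class.
|B| = 28, |Coeq(f, g)| = 26.
|B| - |Coeq(f, g)| = 28 - 26 = 2.

2


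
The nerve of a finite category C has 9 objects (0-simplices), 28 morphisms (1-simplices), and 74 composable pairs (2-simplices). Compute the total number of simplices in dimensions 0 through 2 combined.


The 2-skeleton of the nerve N(C) consists of simplices in dimensions 0, 1, 2:
  |N(C)_0| = 9 (objects)
  |N(C)_1| = 28 (morphisms)
  |N(C)_2| = 74 (composable pairs)
Total = 9 + 28 + 74 = 111

111


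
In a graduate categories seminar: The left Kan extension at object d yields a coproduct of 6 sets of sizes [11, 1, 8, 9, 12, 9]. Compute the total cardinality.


Pointwise, the left Kan extension (Lan_F H)(d) is the colimit, indexed
by the comma category (F downarrow d), of H composed with the
projection (F downarrow d) -> C. Here that colimit is given
as a coproduct (disjoint union) of sets, so its cardinality is the
sum of the sizes of the summands.
Coproduct of sets with sizes: 11 + 1 + 8 + 9 + 12 + 9
= 50

50


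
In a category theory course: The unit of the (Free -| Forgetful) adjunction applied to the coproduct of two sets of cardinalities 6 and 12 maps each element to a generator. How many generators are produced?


The unit eta_X: X -> U(F(X)) of the Free-Forgetful adjunction
maps each element of X to a generator of F(X). For X = S + T (disjoint
union in Set), |S + T| = |S| + |T|.
Total mappings = 6 + 12 = 18.

18


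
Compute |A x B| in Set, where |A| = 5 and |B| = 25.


In Set, the product A x B is the Cartesian product.
By the universal property, |A x B| = |A| * |B|.
|A x B| = 5 * 25 = 125

125


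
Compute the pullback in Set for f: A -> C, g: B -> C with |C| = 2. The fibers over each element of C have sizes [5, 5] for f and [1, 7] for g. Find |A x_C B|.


The pullback A x_C B consists of pairs (a, b) with f(a) = g(b).
For each element c in C, the fiber product has |f^-1(c)| * |g^-1(c)| elements.
Summing over C: 5 * 1 + 5 * 7
= 5 + 35 = 40

40


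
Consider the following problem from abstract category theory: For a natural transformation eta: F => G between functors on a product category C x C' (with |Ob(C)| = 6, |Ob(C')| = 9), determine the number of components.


A natural transformation eta: F => G assigns one component morphism per
object of the domain category.
The domain is the product category C x C', so
|Ob(C x C')| = |Ob(C)| * |Ob(C')| = 6 * 9 = 54.
Therefore eta has 54 component morphisms.

54


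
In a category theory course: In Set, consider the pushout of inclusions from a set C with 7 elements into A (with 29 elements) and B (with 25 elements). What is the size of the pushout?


The pushout A +_C B identifies the images of C in A and B.
|A +_C B| = |A| + |B| - |C| (for injections).
= 29 + 25 - 7 = 47

47


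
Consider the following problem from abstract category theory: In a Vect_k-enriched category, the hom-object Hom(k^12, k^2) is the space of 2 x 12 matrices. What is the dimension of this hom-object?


In Vect-enriched categories, Hom(k^n, k^m) is the space of m x n matrices.
dim(Hom(k^12, k^2)) = 2 * 12 = 24

24
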